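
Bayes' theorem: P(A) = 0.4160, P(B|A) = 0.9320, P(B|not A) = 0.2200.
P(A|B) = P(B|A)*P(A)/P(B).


P(B) = P(B|A)*P(A) + P(B|A')*P(A')
= 0.9320*0.4160 + 0.2200*0.5840
= 0.387712 + 0.128480 = 0.516192
P(A|B) = 0.387712/0.516192 = 0.7511

P(A|B) = 0.7511


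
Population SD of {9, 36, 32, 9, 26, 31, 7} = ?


Mean = 21.4286
Variance = 136.2449
SD = sqrt(136.2449) = 11.6724

SD = 11.6724


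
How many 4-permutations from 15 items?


P(15,4) = 15!/11!
= 1307674368000/39916800
= 32760

P(15,4) = 32760


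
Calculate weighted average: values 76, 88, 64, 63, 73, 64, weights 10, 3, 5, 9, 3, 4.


Numerator = 76*10 + 88*3 + 64*5 + 63*9 + 73*3 + 64*4 = 2386
Denominator = 10 + 3 + 5 + 9 + 3 + 4 = 34
WM = 2386/34 = 70.1765

WM = 70.1765


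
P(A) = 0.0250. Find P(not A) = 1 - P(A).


P(not A) = 1 - 0.0250 = 0.9750

P(not A) = 0.9750


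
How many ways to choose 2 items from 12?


C(12,2) = 12!/(2! × 10!)
= 479001600/(2 × 3628800)
= 66

C(12,2) = 66


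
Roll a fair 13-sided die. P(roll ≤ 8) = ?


Favorable outcomes (roll ≤ 8): 8
Total outcomes = 13
P = 8/13 = 0.6154

P = 0.6154


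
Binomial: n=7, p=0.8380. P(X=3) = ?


C(7,3) = 35
p^3 = 0.588480
(1-p)^4 = 0.000689
P = 35 * 0.588480 * 0.000689 = 0.0142

P(X=3) = 0.0142


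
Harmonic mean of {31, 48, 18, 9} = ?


Sum of reciprocals = 1/31 + 1/48 + 1/18 + 1/9 = 0.219758
HM = 4/0.219758 = 18.2018

HM = 18.2018


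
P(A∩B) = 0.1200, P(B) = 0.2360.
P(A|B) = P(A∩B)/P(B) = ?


P(A|B) = 0.1200/0.2360 = 0.5085

P(A|B) = 0.5085


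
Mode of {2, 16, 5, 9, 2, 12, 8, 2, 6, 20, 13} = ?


Frequencies: 2:3, 5:1, 6:1, 8:1, 9:1, 12:1, 13:1, 16:1, 20:1
Max frequency = 3
Mode = 2

Mode = 2


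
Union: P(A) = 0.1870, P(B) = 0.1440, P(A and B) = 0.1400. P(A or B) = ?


P(A∪B) = 0.1870 + 0.1440 - 0.1400
= 0.3310 - 0.1400
= 0.1910

P(A∪B) = 0.1910


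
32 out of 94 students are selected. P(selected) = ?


P = 32/94 = 0.3404

P = 0.3404


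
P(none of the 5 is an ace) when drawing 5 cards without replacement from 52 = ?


P(no aces) = (48/52) × (47/51) × (46/50) × (45/49) × (44/48)
= 0.6588

P = 0.6588


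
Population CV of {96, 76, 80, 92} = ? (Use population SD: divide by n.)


Mean = 86.0000
SD = 8.2462
CV = (8.2462/86.0000)*100 = 9.5886%

CV = 9.5886%


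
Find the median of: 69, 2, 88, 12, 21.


Sorted: 2, 12, 21, 69, 88
n = 5 (odd)
Middle value = 21

Median = 21


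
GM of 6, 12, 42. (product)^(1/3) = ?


Product = 6 × 12 × 42 = 3024
GM = 3024^(1/3) = 14.4609

GM = 14.4609


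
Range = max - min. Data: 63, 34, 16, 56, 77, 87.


Max = 87, Min = 16
Range = 87 - 16 = 71

Range = 71


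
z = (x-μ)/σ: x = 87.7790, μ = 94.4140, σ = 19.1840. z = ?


z = (87.7790 - 94.4140)/19.1840
= -6.6350/19.1840
= -0.3459

z = -0.3459


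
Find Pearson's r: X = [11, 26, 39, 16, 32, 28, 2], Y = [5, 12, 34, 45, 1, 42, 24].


Mean X = 22.0000, Mean Y = 23.2857
SD X = 11.940328, SD Y = 16.455258
Cov = 11.857143
r = 11.857143/(11.940328*16.455258) = 0.0603

r = 0.0603


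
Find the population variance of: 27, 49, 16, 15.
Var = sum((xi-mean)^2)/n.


Mean = 26.7500
Squared deviations: 0.0625, 495.0625, 115.5625, 138.0625
Sum = 748.7500
Variance = 748.7500/4 = 187.1875

Variance = 187.1875


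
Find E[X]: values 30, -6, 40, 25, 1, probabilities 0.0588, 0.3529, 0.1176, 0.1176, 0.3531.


E[X] = 30*0.0588 - 6*0.3529 + 40*0.1176 + 25*0.1176 + 1*0.3531
= 1.7640 - 2.1174 + 4.7040 + 2.9400 + 0.3531
= 7.6437

E[X] = 7.6437


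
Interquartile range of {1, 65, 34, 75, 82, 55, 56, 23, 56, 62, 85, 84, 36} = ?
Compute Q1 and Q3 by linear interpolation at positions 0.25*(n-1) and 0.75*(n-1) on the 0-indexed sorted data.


Sorted: 1, 23, 34, 36, 55, 56, 56, 62, 65, 75, 82, 84, 85
Q1 (25th %ile) = 36.0000
Q3 (75th %ile) = 75.0000
IQR = 75.0000 - 36.0000 = 39.0000

IQR = 39.0000


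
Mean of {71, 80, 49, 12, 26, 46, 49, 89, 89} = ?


Sum = 71 + 80 + 49 + 12 + 26 + 46 + 49 + 89 + 89 = 511
n = 9
Mean = 511/9 = 56.7778

Mean = 56.7778


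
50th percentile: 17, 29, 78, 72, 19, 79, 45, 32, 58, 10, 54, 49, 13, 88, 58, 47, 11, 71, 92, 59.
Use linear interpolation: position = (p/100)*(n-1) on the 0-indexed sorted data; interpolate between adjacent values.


Sorted: 10, 11, 13, 17, 19, 29, 32, 45, 47, 49, 54, 58, 58, 59, 71, 72, 78, 79, 88, 92
n = 20
Index = 50/100 * 19 = 9.5000
Lower = data[9] = 49, Upper = data[10] = 54
P50 = 49 + 0.5000*(5) = 51.5000

P50 = 51.5000


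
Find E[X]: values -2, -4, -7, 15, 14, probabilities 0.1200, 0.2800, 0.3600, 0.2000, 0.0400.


E[X] = -2*0.1200 - 4*0.2800 - 7*0.3600 + 15*0.2000 + 14*0.0400
= -0.2400 - 1.1200 - 2.5200 + 3.0000 + 0.5600
= -0.3200

E[X] = -0.3200


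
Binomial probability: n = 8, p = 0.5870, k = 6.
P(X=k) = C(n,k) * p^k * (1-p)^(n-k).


C(8,6) = 28
p^6 = 0.040910
(1-p)^2 = 0.170569
P = 28 * 0.040910 * 0.170569 = 0.1954

P(X=6) = 0.1954


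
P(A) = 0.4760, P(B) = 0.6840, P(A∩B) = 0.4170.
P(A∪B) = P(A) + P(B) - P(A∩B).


P(A∪B) = 0.4760 + 0.6840 - 0.4170
= 1.1600 - 0.4170
= 0.7430

P(A∪B) = 0.7430


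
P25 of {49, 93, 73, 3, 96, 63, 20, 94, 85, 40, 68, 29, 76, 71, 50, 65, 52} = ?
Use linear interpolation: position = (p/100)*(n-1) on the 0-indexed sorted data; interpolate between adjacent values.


Sorted: 3, 20, 29, 40, 49, 50, 52, 63, 65, 68, 71, 73, 76, 85, 93, 94, 96
n = 17
Index = 25/100 * 16 = 4.0000
Lower = data[4] = 49, Upper = data[5] = 50
P25 = 49 + 0*(1) = 49.0000

P25 = 49.0000


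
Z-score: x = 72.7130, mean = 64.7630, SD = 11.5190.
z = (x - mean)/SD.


z = (72.7130 - 64.7630)/11.5190
= 7.9500/11.5190
= 0.6902

z = 0.6902


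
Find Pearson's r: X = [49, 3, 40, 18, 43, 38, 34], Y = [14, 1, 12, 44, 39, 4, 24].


Mean X = 32.1429, Mean Y = 19.7143
SD X = 14.884590, SD Y = 15.443115
Cov = 24.326531
r = 24.326531/(14.884590*15.443115) = 0.1058

r = 0.1058


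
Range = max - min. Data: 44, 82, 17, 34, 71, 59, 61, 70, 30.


Max = 82, Min = 17
Range = 82 - 17 = 65

Range = 65


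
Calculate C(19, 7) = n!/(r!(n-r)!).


C(19,7) = 19!/(7! × 12!)
= 121645100408832000/(5040 × 479001600)
= 50388

C(19,7) = 50388


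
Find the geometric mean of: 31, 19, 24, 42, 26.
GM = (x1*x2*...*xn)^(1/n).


Product = 31 × 19 × 24 × 42 × 26 = 15436512
GM = 15436512^(1/5) = 27.3974

GM = 27.3974


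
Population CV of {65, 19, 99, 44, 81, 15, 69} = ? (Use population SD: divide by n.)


Mean = 56.0000
SD = 29.0763
CV = (29.0763/56.0000)*100 = 51.9219%

CV = 51.9219%


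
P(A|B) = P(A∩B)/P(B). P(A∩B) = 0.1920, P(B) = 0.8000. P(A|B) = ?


P(A|B) = 0.1920/0.8000 = 0.2400

P(A|B) = 0.2400


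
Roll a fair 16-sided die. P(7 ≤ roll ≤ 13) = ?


Favorable outcomes (7 ≤ roll ≤ 13): 7
Total outcomes = 16
P = 7/16 = 0.4375

P = 0.4375


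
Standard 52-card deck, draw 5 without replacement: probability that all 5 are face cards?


P(all face cards) = (12/52) × (11/51) × (10/50) × (9/49) × (8/48)
= 0.0003

P = 0.0003


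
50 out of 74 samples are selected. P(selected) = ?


P = 50/74 = 0.6757

P = 0.6757


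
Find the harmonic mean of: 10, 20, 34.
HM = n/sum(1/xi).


Sum of reciprocals = 1/10 + 1/20 + 1/34 = 0.179412
HM = 3/0.179412 = 16.7213

HM = 16.7213


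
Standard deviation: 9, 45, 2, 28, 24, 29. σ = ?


Mean = 22.8333
Variance = 197.1389
SD = sqrt(197.1389) = 14.0406

SD = 14.0406


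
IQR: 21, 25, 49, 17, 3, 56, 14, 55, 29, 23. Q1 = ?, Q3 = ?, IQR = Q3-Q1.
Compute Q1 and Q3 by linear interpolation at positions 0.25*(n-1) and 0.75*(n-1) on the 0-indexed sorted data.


Sorted: 3, 14, 17, 21, 23, 25, 29, 49, 55, 56
Q1 (25th %ile) = 18.0000
Q3 (75th %ile) = 44.0000
IQR = 44.0000 - 18.0000 = 26.0000

IQR = 26.0000


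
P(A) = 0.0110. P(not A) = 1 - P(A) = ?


P(not A) = 1 - 0.0110 = 0.9890

P(not A) = 0.9890


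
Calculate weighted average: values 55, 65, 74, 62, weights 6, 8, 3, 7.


Numerator = 55*6 + 65*8 + 74*3 + 62*7 = 1506
Denominator = 6 + 8 + 3 + 7 = 24
WM = 1506/24 = 62.7500

WM = 62.7500


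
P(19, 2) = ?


P(19,2) = 19!/17!
= 121645100408832000/355687428096000
= 342

P(19,2) = 342


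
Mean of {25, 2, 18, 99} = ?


Sum = 25 + 2 + 18 + 99 = 144
n = 4
Mean = 144/4 = 36.0000

Mean = 36.0000


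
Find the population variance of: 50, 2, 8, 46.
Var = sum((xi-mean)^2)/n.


Mean = 26.5000
Squared deviations: 552.2500, 600.2500, 342.2500, 380.2500
Sum = 1875.0000
Variance = 1875.0000/4 = 468.7500

Variance = 468.7500


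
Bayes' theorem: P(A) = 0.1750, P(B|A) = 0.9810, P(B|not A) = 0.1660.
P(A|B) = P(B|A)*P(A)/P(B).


P(B) = P(B|A)*P(A) + P(B|A')*P(A')
= 0.9810*0.1750 + 0.1660*0.8250
= 0.171675 + 0.136950 = 0.308625
P(A|B) = 0.171675/0.308625 = 0.5563

P(A|B) = 0.5563


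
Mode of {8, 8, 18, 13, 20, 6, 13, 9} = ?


Frequencies: 6:1, 8:2, 9:1, 13:2, 18:1, 20:1
Max frequency = 2
Mode = 8, 13

Mode = 8, 13


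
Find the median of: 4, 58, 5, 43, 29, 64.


Sorted: 4, 5, 29, 43, 58, 64
n = 6 (even)
Middle values: 29 and 43
Median = (29+43)/2 = 36.0000

Median = 36.0000


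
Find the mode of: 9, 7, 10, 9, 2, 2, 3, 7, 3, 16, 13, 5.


Frequencies: 2:2, 3:2, 5:1, 7:2, 9:2, 10:1, 13:1, 16:1
Max frequency = 2
Mode = 2, 3, 7, 9

Mode = 2, 3, 7, 9


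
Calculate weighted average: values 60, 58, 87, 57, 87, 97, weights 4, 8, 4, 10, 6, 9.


Numerator = 60*4 + 58*8 + 87*4 + 57*10 + 87*6 + 97*9 = 3017
Denominator = 4 + 8 + 4 + 10 + 6 + 9 = 41
WM = 3017/41 = 73.5854

WM = 73.5854


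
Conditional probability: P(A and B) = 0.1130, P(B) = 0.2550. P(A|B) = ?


P(A|B) = 0.1130/0.2550 = 0.4431

P(A|B) = 0.4431


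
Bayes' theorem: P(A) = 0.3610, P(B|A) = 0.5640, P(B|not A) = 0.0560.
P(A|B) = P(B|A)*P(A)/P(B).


P(B) = P(B|A)*P(A) + P(B|A')*P(A')
= 0.5640*0.3610 + 0.0560*0.6390
= 0.203604 + 0.035784 = 0.239388
P(A|B) = 0.203604/0.239388 = 0.8505

P(A|B) = 0.8505


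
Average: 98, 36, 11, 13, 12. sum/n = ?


Sum = 98 + 36 + 11 + 13 + 12 = 170
n = 5
Mean = 170/5 = 34.0000

Mean = 34.0000


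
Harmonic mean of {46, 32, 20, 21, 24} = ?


Sum of reciprocals = 1/46 + 1/32 + 1/20 + 1/21 + 1/24 = 0.192275
HM = 5/0.192275 = 26.0044

HM = 26.0044


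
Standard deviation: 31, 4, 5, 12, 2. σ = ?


Mean = 10.8000
Variance = 113.3600
SD = sqrt(113.3600) = 10.6471

SD = 10.6471


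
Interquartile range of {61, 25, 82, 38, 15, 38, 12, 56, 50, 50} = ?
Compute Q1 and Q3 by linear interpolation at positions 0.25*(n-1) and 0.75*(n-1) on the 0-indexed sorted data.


Sorted: 12, 15, 25, 38, 38, 50, 50, 56, 61, 82
Q1 (25th %ile) = 28.2500
Q3 (75th %ile) = 54.5000
IQR = 54.5000 - 28.2500 = 26.2500

IQR = 26.2500


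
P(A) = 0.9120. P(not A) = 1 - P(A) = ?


P(not A) = 1 - 0.9120 = 0.0880

P(not A) = 0.0880


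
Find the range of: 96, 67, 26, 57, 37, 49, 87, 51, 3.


Max = 96, Min = 3
Range = 96 - 3 = 93

Range = 93


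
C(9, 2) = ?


C(9,2) = 9!/(2! × 7!)
= 362880/(2 × 5040)
= 36

C(9,2) = 36


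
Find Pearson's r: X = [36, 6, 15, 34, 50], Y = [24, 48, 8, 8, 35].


Mean X = 28.2000, Mean Y = 24.6000
SD X = 15.727683, SD Y = 15.538340
Cov = -34.920000
r = -34.920000/(15.727683*15.538340) = -0.1429

r = -0.1429


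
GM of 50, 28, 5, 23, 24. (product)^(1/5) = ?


Product = 50 × 28 × 5 × 23 × 24 = 3864000
GM = 3864000^(1/5) = 20.7686

GM = 20.7686


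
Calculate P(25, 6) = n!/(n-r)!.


P(25,6) = 25!/19!
= 15511210043330985984000000/121645100408832000
= 127512000

P(25,6) = 127512000


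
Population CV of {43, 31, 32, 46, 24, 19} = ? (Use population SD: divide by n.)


Mean = 32.5000
SD = 9.5699
CV = (9.5699/32.5000)*100 = 29.4459%

CV = 29.4459%


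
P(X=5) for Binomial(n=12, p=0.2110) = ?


C(12,5) = 792
p^5 = 0.000418
(1-p)^7 = 0.190344
P = 792 * 0.000418 * 0.190344 = 0.0630

P(X=5) = 0.0630


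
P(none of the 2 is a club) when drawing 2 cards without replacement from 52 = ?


P(no clubs) = (39/52) × (38/51)
= 0.5588

P = 0.5588


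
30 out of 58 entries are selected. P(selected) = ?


P = 30/58 = 0.5172

P = 0.5172


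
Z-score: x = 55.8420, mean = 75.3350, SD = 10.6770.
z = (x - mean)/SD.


z = (55.8420 - 75.3350)/10.6770
= -19.4930/10.6770
= -1.8257

z = -1.8257


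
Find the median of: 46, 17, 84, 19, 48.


Sorted: 17, 19, 46, 48, 84
n = 5 (odd)
Middle value = 46

Median = 46


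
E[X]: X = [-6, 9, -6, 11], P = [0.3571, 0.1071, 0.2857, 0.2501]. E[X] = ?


E[X] = -6*0.3571 + 9*0.1071 - 6*0.2857 + 11*0.2501
= -2.1426 + 0.9639 - 1.7142 + 2.7511
= -0.1418

E[X] = -0.1418


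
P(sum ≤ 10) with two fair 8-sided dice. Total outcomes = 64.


Total outcomes = 8×8 = 64
Favorable (sum ≤ 10): 43
P = 43/64 = 0.6719

P = 0.6719


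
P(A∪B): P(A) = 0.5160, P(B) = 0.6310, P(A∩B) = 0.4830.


P(A∪B) = 0.5160 + 0.6310 - 0.4830
= 1.1470 - 0.4830
= 0.6640

P(A∪B) = 0.6640


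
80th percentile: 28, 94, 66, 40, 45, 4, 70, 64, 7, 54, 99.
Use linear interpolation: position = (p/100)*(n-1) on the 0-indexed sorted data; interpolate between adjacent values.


Sorted: 4, 7, 28, 40, 45, 54, 64, 66, 70, 94, 99
n = 11
Index = 80/100 * 10 = 8.0000
Lower = data[8] = 70, Upper = data[9] = 94
P80 = 70 + 0*(24) = 70.0000

P80 = 70.0000


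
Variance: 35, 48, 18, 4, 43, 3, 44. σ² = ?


Mean = 27.8571
Squared deviations: 51.0204, 405.7347, 97.1633, 569.1633, 229.3061, 617.8776, 260.5918
Sum = 2230.8571
Variance = 2230.8571/7 = 318.6939

Variance = 318.6939


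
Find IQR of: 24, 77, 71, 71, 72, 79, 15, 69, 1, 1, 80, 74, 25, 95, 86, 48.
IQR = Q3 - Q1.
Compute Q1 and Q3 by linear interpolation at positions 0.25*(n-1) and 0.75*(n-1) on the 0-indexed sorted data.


Sorted: 1, 1, 15, 24, 25, 48, 69, 71, 71, 72, 74, 77, 79, 80, 86, 95
Q1 (25th %ile) = 24.7500
Q3 (75th %ile) = 77.5000
IQR = 77.5000 - 24.7500 = 52.7500

IQR = 52.7500


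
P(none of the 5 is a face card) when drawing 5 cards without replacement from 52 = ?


P(no face cards) = (40/52) × (39/51) × (38/50) × (37/49) × (36/48)
= 0.2532

P = 0.2532


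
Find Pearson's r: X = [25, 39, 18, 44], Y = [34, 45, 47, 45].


Mean X = 31.5000, Mean Y = 42.7500
SD X = 10.452272, SD Y = 5.117372
Cov = 11.125000
r = 11.125000/(10.452272*5.117372) = 0.2080

r = 0.2080


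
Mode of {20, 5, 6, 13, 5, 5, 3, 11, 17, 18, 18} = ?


Frequencies: 3:1, 5:3, 6:1, 11:1, 13:1, 17:1, 18:2, 20:1
Max frequency = 3
Mode = 5

Mode = 5


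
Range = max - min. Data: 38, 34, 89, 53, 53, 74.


Max = 89, Min = 34
Range = 89 - 34 = 55

Range = 55


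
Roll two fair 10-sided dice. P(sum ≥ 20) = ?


Total outcomes = 10×10 = 100
Favorable (sum ≥ 20): 1
P = 1/100 = 0.0100

P = 0.0100


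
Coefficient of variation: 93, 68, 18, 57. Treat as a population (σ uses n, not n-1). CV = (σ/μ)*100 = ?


Mean = 59.0000
SD = 27.0278
CV = (27.0278/59.0000)*100 = 45.8098%

CV = 45.8098%


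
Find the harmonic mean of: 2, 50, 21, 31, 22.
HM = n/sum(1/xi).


Sum of reciprocals = 1/2 + 1/50 + 1/21 + 1/31 + 1/22 = 0.645332
HM = 5/0.645332 = 7.7480

HM = 7.7480


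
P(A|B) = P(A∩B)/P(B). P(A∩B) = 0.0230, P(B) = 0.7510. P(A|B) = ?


P(A|B) = 0.0230/0.7510 = 0.0306

P(A|B) = 0.0306


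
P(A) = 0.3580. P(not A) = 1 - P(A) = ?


P(not A) = 1 - 0.3580 = 0.6420

P(not A) = 0.6420


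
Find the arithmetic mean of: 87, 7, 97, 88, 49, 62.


Sum = 87 + 7 + 97 + 88 + 49 + 62 = 390
n = 6
Mean = 390/6 = 65.0000

Mean = 65.0000


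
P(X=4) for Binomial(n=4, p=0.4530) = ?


C(4,4) = 1
p^4 = 0.042111
(1-p)^0 = 1.000000
P = 1 * 0.042111 * 1.000000 = 0.0421

P(X=4) = 0.0421


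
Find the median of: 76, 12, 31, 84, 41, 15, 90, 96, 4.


Sorted: 4, 12, 15, 31, 41, 76, 84, 90, 96
n = 9 (odd)
Middle value = 41

Median = 41


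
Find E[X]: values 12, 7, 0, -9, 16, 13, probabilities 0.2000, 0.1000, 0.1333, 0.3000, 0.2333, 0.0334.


E[X] = 12*0.2000 + 7*0.1000 + 0*0.1333 - 9*0.3000 + 16*0.2333 + 13*0.0334
= 2.4000 + 0.7000 + 0 - 2.7000 + 3.7328 + 0.4342
= 4.5670

E[X] = 4.5670


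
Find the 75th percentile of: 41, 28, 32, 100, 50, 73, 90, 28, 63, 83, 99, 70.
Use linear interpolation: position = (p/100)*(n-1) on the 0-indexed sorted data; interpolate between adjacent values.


Sorted: 28, 28, 32, 41, 50, 63, 70, 73, 83, 90, 99, 100
n = 12
Index = 75/100 * 11 = 8.2500
Lower = data[8] = 83, Upper = data[9] = 90
P75 = 83 + 0.2500*(7) = 84.7500

P75 = 84.7500


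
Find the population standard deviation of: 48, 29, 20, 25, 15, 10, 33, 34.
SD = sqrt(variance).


Mean = 26.7500
Variance = 126.9375
SD = sqrt(126.9375) = 11.2667

SD = 11.2667


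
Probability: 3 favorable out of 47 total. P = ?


P = 3/47 = 0.0638

P = 0.0638


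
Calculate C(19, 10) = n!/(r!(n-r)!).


C(19,10) = 19!/(10! × 9!)
= 121645100408832000/(3628800 × 362880)
= 92378

C(19,10) = 92378


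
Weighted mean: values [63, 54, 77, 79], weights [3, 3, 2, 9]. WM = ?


Numerator = 63*3 + 54*3 + 77*2 + 79*9 = 1216
Denominator = 3 + 3 + 2 + 9 = 17
WM = 1216/17 = 71.5294

WM = 71.5294


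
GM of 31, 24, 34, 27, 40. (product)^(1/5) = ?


Product = 31 × 24 × 34 × 27 × 40 = 27319680
GM = 27319680^(1/5) = 30.7111

GM = 30.7111


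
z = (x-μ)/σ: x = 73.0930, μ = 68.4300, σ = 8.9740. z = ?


z = (73.0930 - 68.4300)/8.9740
= 4.6630/8.9740
= 0.5196

z = 0.5196


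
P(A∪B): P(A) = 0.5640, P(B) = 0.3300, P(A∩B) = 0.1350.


P(A∪B) = 0.5640 + 0.3300 - 0.1350
= 0.8940 - 0.1350
= 0.7590

P(A∪B) = 0.7590


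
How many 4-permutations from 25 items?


P(25,4) = 25!/21!
= 15511210043330985984000000/51090942171709440000
= 303600

P(25,4) = 303600


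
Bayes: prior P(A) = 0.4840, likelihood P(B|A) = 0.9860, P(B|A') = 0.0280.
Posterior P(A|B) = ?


P(B) = P(B|A)*P(A) + P(B|A')*P(A')
= 0.9860*0.4840 + 0.0280*0.5160
= 0.477224 + 0.014448 = 0.491672
P(A|B) = 0.477224/0.491672 = 0.9706

P(A|B) = 0.9706


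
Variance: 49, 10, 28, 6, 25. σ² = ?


Mean = 23.6000
Squared deviations: 645.1600, 184.9600, 19.3600, 309.7600, 1.9600
Sum = 1161.2000
Variance = 1161.2000/5 = 232.2400

Variance = 232.2400


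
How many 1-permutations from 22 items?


P(22,1) = 22!/21!
= 1124000727777607680000/51090942171709440000
= 22

P(22,1) = 22


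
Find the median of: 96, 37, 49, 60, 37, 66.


Sorted: 37, 37, 49, 60, 66, 96
n = 6 (even)
Middle values: 49 and 60
Median = (49+60)/2 = 54.5000

Median = 54.5000


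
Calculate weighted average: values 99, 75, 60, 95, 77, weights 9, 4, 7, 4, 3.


Numerator = 99*9 + 75*4 + 60*7 + 95*4 + 77*3 = 2222
Denominator = 9 + 4 + 7 + 4 + 3 = 27
WM = 2222/27 = 82.2963

WM = 82.2963


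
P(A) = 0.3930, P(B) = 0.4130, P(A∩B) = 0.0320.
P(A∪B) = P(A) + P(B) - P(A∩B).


P(A∪B) = 0.3930 + 0.4130 - 0.0320
= 0.8060 - 0.0320
= 0.7740

P(A∪B) = 0.7740


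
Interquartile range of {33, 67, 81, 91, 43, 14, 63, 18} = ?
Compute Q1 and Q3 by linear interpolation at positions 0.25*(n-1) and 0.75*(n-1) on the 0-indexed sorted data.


Sorted: 14, 18, 33, 43, 63, 67, 81, 91
Q1 (25th %ile) = 29.2500
Q3 (75th %ile) = 70.5000
IQR = 70.5000 - 29.2500 = 41.2500

IQR = 41.2500


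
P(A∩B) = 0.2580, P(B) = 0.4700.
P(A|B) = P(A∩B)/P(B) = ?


P(A|B) = 0.2580/0.4700 = 0.5489

P(A|B) = 0.5489


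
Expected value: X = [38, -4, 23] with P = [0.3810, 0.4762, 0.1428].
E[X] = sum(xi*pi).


E[X] = 38*0.3810 - 4*0.4762 + 23*0.1428
= 14.4780 - 1.9048 + 3.2844
= 15.8576

E[X] = 15.8576


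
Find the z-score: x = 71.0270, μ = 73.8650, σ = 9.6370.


z = (71.0270 - 73.8650)/9.6370
= -2.8380/9.6370
= -0.2945

z = -0.2945


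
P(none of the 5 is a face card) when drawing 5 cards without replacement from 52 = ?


P(no face cards) = (40/52) × (39/51) × (38/50) × (37/49) × (36/48)
= 0.2532

P = 0.2532


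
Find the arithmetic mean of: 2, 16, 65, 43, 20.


Sum = 2 + 16 + 65 + 43 + 20 = 146
n = 5
Mean = 146/5 = 29.2000

Mean = 29.2000


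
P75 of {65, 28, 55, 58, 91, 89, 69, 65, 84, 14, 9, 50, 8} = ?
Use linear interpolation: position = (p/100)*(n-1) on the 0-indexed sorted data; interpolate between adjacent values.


Sorted: 8, 9, 14, 28, 50, 55, 58, 65, 65, 69, 84, 89, 91
n = 13
Index = 75/100 * 12 = 9.0000
Lower = data[9] = 69, Upper = data[10] = 84
P75 = 69 + 0*(15) = 69.0000

P75 = 69.0000


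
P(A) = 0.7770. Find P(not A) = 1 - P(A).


P(not A) = 1 - 0.7770 = 0.2230

P(not A) = 0.2230


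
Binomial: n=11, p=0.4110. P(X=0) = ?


C(11,0) = 1
p^0 = 1.000000
(1-p)^11 = 0.002960
P = 1 * 1.000000 * 0.002960 = 0.0030

P(X=0) = 0.0030


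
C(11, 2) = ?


C(11,2) = 11!/(2! × 9!)
= 39916800/(2 × 362880)
= 55

C(11,2) = 55


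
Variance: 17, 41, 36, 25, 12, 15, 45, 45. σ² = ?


Mean = 29.5000
Squared deviations: 156.2500, 132.2500, 42.2500, 20.2500, 306.2500, 210.2500, 240.2500, 240.2500
Sum = 1348.0000
Variance = 1348.0000/8 = 168.5000

Variance = 168.5000


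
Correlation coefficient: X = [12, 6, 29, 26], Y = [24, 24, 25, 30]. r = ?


Mean X = 18.2500, Mean Y = 25.7500
SD X = 9.549215, SD Y = 2.487469
Cov = 14.312500
r = 14.312500/(9.549215*2.487469) = 0.6025

r = 0.6025


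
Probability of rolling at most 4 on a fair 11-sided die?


Favorable outcomes (roll ≤ 4): 4
Total outcomes = 11
P = 4/11 = 0.3636

P = 0.3636


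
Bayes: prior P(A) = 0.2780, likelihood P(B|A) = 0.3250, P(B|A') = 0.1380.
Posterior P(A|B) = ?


P(B) = P(B|A)*P(A) + P(B|A')*P(A')
= 0.3250*0.2780 + 0.1380*0.7220
= 0.090350 + 0.099636 = 0.189986
P(A|B) = 0.090350/0.189986 = 0.4756

P(A|B) = 0.4756


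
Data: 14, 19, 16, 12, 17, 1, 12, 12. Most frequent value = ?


Frequencies: 1:1, 12:3, 14:1, 16:1, 17:1, 19:1
Max frequency = 3
Mode = 12

Mode = 12


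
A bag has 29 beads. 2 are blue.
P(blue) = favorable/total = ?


P = 2/29 = 0.0690

P = 0.0690


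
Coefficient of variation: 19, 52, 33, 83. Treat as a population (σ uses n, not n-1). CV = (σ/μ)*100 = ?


Mean = 46.7500
SD = 23.9831
CV = (23.9831/46.7500)*100 = 51.3007%

CV = 51.3007%


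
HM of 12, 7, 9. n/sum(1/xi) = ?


Sum of reciprocals = 1/12 + 1/7 + 1/9 = 0.337302
HM = 3/0.337302 = 8.8941

HM = 8.8941


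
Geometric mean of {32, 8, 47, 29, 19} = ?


Product = 32 × 8 × 47 × 29 × 19 = 6629632
GM = 6629632^(1/5) = 23.1365

GM = 23.1365


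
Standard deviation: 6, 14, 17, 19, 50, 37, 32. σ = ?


Mean = 25.0000
Variance = 200.0000
SD = sqrt(200.0000) = 14.1421

SD = 14.1421


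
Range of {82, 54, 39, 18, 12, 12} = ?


Max = 82, Min = 12
Range = 82 - 12 = 70

Range = 70


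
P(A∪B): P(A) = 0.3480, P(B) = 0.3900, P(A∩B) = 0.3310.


P(A∪B) = 0.3480 + 0.3900 - 0.3310
= 0.7380 - 0.3310
= 0.4070

P(A∪B) = 0.4070


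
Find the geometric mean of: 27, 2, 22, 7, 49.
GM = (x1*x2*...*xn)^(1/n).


Product = 27 × 2 × 22 × 7 × 49 = 407484
GM = 407484^(1/5) = 13.2441

GM = 13.2441


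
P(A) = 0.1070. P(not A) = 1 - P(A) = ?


P(not A) = 1 - 0.1070 = 0.8930

P(not A) = 0.8930


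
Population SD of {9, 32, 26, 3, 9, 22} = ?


Mean = 16.8333
Variance = 109.1389
SD = sqrt(109.1389) = 10.4470

SD = 10.4470


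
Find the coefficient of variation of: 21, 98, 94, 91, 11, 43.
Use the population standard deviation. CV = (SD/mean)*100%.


Mean = 59.6667
SD = 35.9892
CV = (35.9892/59.6667)*100 = 60.3171%

CV = 60.3171%


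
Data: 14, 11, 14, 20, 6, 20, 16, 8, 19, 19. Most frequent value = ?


Frequencies: 6:1, 8:1, 11:1, 14:2, 16:1, 19:2, 20:2
Max frequency = 2
Mode = 14, 19, 20

Mode = 14, 19, 20


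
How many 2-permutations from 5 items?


P(5,2) = 5!/3!
= 120/6
= 20

P(5,2) = 20


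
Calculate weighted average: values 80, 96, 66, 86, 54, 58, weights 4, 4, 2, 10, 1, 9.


Numerator = 80*4 + 96*4 + 66*2 + 86*10 + 54*1 + 58*9 = 2272
Denominator = 4 + 4 + 2 + 10 + 1 + 9 = 30
WM = 2272/30 = 75.7333

WM = 75.7333


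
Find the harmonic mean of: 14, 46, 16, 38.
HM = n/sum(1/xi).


Sum of reciprocals = 1/14 + 1/46 + 1/16 + 1/38 = 0.181983
HM = 4/0.181983 = 21.9800

HM = 21.9800


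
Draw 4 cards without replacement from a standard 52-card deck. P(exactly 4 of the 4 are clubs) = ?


Hypergeometric: P(X=4) = C(13,4)·C(39,0) / C(52,4)
= 715 × 1 / 270725
= 715/270725 = 0.0026

P = 0.0026


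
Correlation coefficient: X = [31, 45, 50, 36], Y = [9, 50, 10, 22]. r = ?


Mean X = 40.5000, Mean Y = 22.7500
SD X = 7.433034, SD Y = 16.543503
Cov = 33.875000
r = 33.875000/(7.433034*16.543503) = 0.2755

r = 0.2755


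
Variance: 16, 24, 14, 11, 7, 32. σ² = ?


Mean = 17.3333
Squared deviations: 1.7778, 44.4444, 11.1111, 40.1111, 106.7778, 215.1111
Sum = 419.3333
Variance = 419.3333/6 = 69.8889

Variance = 69.8889


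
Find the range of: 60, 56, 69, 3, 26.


Max = 69, Min = 3
Range = 69 - 3 = 66

Range = 66


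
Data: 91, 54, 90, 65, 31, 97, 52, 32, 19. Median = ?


Sorted: 19, 31, 32, 52, 54, 65, 90, 91, 97
n = 9 (odd)
Middle value = 54

Median = 54


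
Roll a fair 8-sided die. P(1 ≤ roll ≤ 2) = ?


Favorable outcomes (1 ≤ roll ≤ 2): 2
Total outcomes = 8
P = 2/8 = 0.2500

P = 0.2500


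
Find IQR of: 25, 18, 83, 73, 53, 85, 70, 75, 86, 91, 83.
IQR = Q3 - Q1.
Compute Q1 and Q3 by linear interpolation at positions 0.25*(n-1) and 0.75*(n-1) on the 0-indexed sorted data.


Sorted: 18, 25, 53, 70, 73, 75, 83, 83, 85, 86, 91
Q1 (25th %ile) = 61.5000
Q3 (75th %ile) = 84.0000
IQR = 84.0000 - 61.5000 = 22.5000

IQR = 22.5000


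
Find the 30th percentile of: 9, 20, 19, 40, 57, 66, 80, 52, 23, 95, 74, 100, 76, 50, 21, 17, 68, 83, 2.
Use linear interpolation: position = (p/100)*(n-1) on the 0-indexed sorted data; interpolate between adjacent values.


Sorted: 2, 9, 17, 19, 20, 21, 23, 40, 50, 52, 57, 66, 68, 74, 76, 80, 83, 95, 100
n = 19
Index = 30/100 * 18 = 5.4000
Lower = data[5] = 21, Upper = data[6] = 23
P30 = 21 + 0.4000*(2) = 21.8000

P30 = 21.8000


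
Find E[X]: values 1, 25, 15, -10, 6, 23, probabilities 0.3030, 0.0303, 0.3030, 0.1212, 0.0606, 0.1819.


E[X] = 1*0.3030 + 25*0.0303 + 15*0.3030 - 10*0.1212 + 6*0.0606 + 23*0.1819
= 0.3030 + 0.7575 + 4.5450 - 1.2120 + 0.3636 + 4.1837
= 8.9408

E[X] = 8.9408


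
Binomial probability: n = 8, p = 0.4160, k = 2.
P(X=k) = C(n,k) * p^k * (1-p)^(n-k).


C(8,2) = 28
p^2 = 0.173056
(1-p)^6 = 0.039671
P = 28 * 0.173056 * 0.039671 = 0.1922

P(X=2) = 0.1922


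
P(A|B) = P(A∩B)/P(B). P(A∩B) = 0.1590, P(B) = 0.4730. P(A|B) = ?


P(A|B) = 0.1590/0.4730 = 0.3362

P(A|B) = 0.3362


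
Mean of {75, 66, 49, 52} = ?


Sum = 75 + 66 + 49 + 52 = 242
n = 4
Mean = 242/4 = 60.5000

Mean = 60.5000


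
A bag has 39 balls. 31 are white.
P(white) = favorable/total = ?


P = 31/39 = 0.7949

P = 0.7949


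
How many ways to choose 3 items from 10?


C(10,3) = 10!/(3! × 7!)
= 3628800/(6 × 5040)
= 120

C(10,3) = 120


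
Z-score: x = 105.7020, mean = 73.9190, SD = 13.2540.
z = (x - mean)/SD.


z = (105.7020 - 73.9190)/13.2540
= 31.7830/13.2540
= 2.3980

z = 2.3980


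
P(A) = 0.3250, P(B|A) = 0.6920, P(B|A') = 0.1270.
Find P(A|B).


P(B) = P(B|A)*P(A) + P(B|A')*P(A')
= 0.6920*0.3250 + 0.1270*0.6750
= 0.224900 + 0.085725 = 0.310625
P(A|B) = 0.224900/0.310625 = 0.7240

P(A|B) = 0.7240


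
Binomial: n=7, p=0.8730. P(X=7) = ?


C(7,7) = 1
p^7 = 0.386456
(1-p)^0 = 1.000000
P = 1 * 0.386456 * 1.000000 = 0.3865

P(X=7) = 0.3865


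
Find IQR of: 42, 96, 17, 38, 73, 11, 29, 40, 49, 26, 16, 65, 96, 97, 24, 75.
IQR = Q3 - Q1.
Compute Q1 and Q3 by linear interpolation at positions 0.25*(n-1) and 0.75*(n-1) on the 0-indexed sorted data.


Sorted: 11, 16, 17, 24, 26, 29, 38, 40, 42, 49, 65, 73, 75, 96, 96, 97
Q1 (25th %ile) = 25.5000
Q3 (75th %ile) = 73.5000
IQR = 73.5000 - 25.5000 = 48.0000

IQR = 48.0000


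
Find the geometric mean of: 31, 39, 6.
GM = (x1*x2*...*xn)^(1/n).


Product = 31 × 39 × 6 = 7254
GM = 7254^(1/3) = 19.3579

GM = 19.3579


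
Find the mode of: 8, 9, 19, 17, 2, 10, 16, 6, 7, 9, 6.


Frequencies: 2:1, 6:2, 7:1, 8:1, 9:2, 10:1, 16:1, 17:1, 19:1
Max frequency = 2
Mode = 6, 9

Mode = 6, 9


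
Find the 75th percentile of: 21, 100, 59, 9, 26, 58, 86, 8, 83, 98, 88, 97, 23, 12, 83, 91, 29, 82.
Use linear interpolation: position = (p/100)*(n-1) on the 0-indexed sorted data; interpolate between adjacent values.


Sorted: 8, 9, 12, 21, 23, 26, 29, 58, 59, 82, 83, 83, 86, 88, 91, 97, 98, 100
n = 18
Index = 75/100 * 17 = 12.7500
Lower = data[12] = 86, Upper = data[13] = 88
P75 = 86 + 0.7500*(2) = 87.5000

P75 = 87.5000


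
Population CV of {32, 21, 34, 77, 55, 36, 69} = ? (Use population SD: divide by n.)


Mean = 46.2857
SD = 19.4033
CV = (19.4033/46.2857)*100 = 41.9208%

CV = 41.9208%


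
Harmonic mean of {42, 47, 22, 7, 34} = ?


Sum of reciprocals = 1/42 + 1/47 + 1/22 + 1/7 + 1/34 = 0.262810
HM = 5/0.262810 = 19.0252

HM = 19.0252


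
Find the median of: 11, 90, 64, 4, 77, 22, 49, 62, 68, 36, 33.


Sorted: 4, 11, 22, 33, 36, 49, 62, 64, 68, 77, 90
n = 11 (odd)
Middle value = 49

Median = 49


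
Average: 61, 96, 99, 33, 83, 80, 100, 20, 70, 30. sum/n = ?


Sum = 61 + 96 + 99 + 33 + 83 + 80 + 100 + 20 + 70 + 30 = 672
n = 10
Mean = 672/10 = 67.2000

Mean = 67.2000


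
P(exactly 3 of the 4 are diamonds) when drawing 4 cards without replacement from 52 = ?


Hypergeometric: P(X=3) = C(13,3)·C(39,1) / C(52,4)
= 286 × 39 / 270725
= 11154/270725 = 0.0412

P = 0.0412


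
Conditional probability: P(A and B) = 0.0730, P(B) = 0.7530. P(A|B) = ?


P(A|B) = 0.0730/0.7530 = 0.0969

P(A|B) = 0.0969


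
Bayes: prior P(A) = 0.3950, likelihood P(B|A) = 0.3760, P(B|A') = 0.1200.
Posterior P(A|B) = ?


P(B) = P(B|A)*P(A) + P(B|A')*P(A')
= 0.3760*0.3950 + 0.1200*0.6050
= 0.148520 + 0.072600 = 0.221120
P(A|B) = 0.148520/0.221120 = 0.6717

P(A|B) = 0.6717


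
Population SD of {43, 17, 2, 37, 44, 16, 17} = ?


Mean = 25.1429
Variance = 223.8367
SD = sqrt(223.8367) = 14.9612

SD = 14.9612


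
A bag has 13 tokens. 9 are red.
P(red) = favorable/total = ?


P = 9/13 = 0.6923

P = 0.6923


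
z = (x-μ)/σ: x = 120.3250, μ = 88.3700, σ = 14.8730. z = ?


z = (120.3250 - 88.3700)/14.8730
= 31.9550/14.8730
= 2.1485

z = 2.1485


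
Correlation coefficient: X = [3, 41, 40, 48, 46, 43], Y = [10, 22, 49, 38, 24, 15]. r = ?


Mean X = 36.8333, Mean Y = 26.3333
SD X = 15.377653, SD Y = 13.349990
Cov = 107.555556
r = 107.555556/(15.377653*13.349990) = 0.5239

r = 0.5239


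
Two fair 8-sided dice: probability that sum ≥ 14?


Total outcomes = 8×8 = 64
Favorable (sum ≥ 14): 6
P = 6/64 = 0.0938

P = 0.0938


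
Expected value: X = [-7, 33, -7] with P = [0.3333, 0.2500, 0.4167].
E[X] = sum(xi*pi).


E[X] = -7*0.3333 + 33*0.2500 - 7*0.4167
= -2.3331 + 8.2500 - 2.9169
= 3.0000

E[X] = 3.0000


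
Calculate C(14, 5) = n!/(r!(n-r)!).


C(14,5) = 14!/(5! × 9!)
= 87178291200/(120 × 362880)
= 2002

C(14,5) = 2002


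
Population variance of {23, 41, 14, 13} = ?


Mean = 22.7500
Squared deviations: 0.0625, 333.0625, 76.5625, 95.0625
Sum = 504.7500
Variance = 504.7500/4 = 126.1875

Variance = 126.1875


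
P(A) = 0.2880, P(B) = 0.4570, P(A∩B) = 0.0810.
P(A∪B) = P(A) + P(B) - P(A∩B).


P(A∪B) = 0.2880 + 0.4570 - 0.0810
= 0.7450 - 0.0810
= 0.6640

P(A∪B) = 0.6640


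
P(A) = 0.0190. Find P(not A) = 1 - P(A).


P(not A) = 1 - 0.0190 = 0.9810

P(not A) = 0.9810


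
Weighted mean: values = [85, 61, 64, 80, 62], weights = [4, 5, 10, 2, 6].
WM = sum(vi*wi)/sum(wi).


Numerator = 85*4 + 61*5 + 64*10 + 80*2 + 62*6 = 1817
Denominator = 4 + 5 + 10 + 2 + 6 = 27
WM = 1817/27 = 67.2963

WM = 67.2963


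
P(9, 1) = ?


P(9,1) = 9!/8!
= 362880/40320
= 9

P(9,1) = 9


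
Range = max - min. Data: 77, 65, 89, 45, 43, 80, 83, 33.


Max = 89, Min = 33
Range = 89 - 33 = 56

Range = 56


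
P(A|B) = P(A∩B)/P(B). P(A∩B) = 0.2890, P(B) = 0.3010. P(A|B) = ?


P(A|B) = 0.2890/0.3010 = 0.9601

P(A|B) = 0.9601


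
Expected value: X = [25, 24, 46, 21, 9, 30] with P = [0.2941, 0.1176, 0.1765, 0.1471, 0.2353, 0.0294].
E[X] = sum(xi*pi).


E[X] = 25*0.2941 + 24*0.1176 + 46*0.1765 + 21*0.1471 + 9*0.2353 + 30*0.0294
= 7.3525 + 2.8224 + 8.1190 + 3.0891 + 2.1177 + 0.8820
= 24.3827

E[X] = 24.3827


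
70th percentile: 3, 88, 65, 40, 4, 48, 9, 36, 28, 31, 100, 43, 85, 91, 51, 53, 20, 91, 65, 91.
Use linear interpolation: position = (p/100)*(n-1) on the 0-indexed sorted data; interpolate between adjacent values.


Sorted: 3, 4, 9, 20, 28, 31, 36, 40, 43, 48, 51, 53, 65, 65, 85, 88, 91, 91, 91, 100
n = 20
Index = 70/100 * 19 = 13.3000
Lower = data[13] = 65, Upper = data[14] = 85
P70 = 65 + 0.3000*(20) = 71.0000

P70 = 71.0000


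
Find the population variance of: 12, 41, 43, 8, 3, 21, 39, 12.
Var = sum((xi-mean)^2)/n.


Mean = 22.3750
Squared deviations: 107.6406, 346.8906, 425.3906, 206.6406, 375.3906, 1.8906, 276.3906, 107.6406
Sum = 1847.8750
Variance = 1847.8750/8 = 230.9844

Variance = 230.9844


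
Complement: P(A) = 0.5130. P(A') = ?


P(not A) = 1 - 0.5130 = 0.4870

P(not A) = 0.4870


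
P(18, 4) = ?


P(18,4) = 18!/14!
= 6402373705728000/87178291200
= 73440

P(18,4) = 73440


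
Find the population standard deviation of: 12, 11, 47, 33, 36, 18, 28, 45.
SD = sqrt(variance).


Mean = 28.7500
Variance = 172.4375
SD = sqrt(172.4375) = 13.1315

SD = 13.1315


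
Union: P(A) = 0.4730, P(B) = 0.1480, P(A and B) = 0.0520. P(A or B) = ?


P(A∪B) = 0.4730 + 0.1480 - 0.0520
= 0.6210 - 0.0520
= 0.5690

P(A∪B) = 0.5690


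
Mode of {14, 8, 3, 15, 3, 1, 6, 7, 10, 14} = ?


Frequencies: 1:1, 3:2, 6:1, 7:1, 8:1, 10:1, 14:2, 15:1
Max frequency = 2
Mode = 3, 14

Mode = 3, 14


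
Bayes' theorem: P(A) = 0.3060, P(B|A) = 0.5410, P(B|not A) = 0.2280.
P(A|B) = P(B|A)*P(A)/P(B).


P(B) = P(B|A)*P(A) + P(B|A')*P(A')
= 0.5410*0.3060 + 0.2280*0.6940
= 0.165546 + 0.158232 = 0.323778
P(A|B) = 0.165546/0.323778 = 0.5113

P(A|B) = 0.5113


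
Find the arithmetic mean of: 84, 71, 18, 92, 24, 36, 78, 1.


Sum = 84 + 71 + 18 + 92 + 24 + 36 + 78 + 1 = 404
n = 8
Mean = 404/8 = 50.5000

Mean = 50.5000


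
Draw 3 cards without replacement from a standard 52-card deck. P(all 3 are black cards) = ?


P(all black cards) = (26/52) × (25/51) × (24/50)
= 0.1176

P = 0.1176


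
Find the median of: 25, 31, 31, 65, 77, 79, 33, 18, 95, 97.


Sorted: 18, 25, 31, 31, 33, 65, 77, 79, 95, 97
n = 10 (even)
Middle values: 33 and 65
Median = (33+65)/2 = 49.0000

Median = 49.0000


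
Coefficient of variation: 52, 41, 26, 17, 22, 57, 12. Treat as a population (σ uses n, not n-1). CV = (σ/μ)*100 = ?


Mean = 32.4286
SD = 16.3258
CV = (16.3258/32.4286)*100 = 50.3438%

CV = 50.3438%


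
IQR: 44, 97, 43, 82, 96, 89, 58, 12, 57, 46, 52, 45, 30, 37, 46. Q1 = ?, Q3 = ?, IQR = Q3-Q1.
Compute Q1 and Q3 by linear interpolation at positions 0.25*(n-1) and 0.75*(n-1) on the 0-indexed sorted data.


Sorted: 12, 30, 37, 43, 44, 45, 46, 46, 52, 57, 58, 82, 89, 96, 97
Q1 (25th %ile) = 43.5000
Q3 (75th %ile) = 70.0000
IQR = 70.0000 - 43.5000 = 26.5000

IQR = 26.5000


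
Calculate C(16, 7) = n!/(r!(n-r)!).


C(16,7) = 16!/(7! × 9!)
= 20922789888000/(5040 × 362880)
= 11440

C(16,7) = 11440


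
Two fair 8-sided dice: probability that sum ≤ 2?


Total outcomes = 8×8 = 64
Favorable (sum ≤ 2): 1
P = 1/64 = 0.0156

P = 0.0156


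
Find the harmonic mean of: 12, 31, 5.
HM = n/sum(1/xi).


Sum of reciprocals = 1/12 + 1/31 + 1/5 = 0.315591
HM = 3/0.315591 = 9.5060

HM = 9.5060


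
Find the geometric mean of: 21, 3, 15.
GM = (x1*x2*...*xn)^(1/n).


Product = 21 × 3 × 15 = 945
GM = 945^(1/3) = 9.8132

GM = 9.8132


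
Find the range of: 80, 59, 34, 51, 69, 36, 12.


Max = 80, Min = 12
Range = 80 - 12 = 68

Range = 68


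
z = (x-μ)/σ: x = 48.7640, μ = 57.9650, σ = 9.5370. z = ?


z = (48.7640 - 57.9650)/9.5370
= -9.2010/9.5370
= -0.9648

z = -0.9648


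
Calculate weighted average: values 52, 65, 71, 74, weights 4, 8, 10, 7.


Numerator = 52*4 + 65*8 + 71*10 + 74*7 = 1956
Denominator = 4 + 8 + 10 + 7 = 29
WM = 1956/29 = 67.4483

WM = 67.4483


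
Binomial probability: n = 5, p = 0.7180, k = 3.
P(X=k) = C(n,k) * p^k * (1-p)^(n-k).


C(5,3) = 10
p^3 = 0.370146
(1-p)^2 = 0.079524
P = 10 * 0.370146 * 0.079524 = 0.2944

P(X=3) = 0.2944


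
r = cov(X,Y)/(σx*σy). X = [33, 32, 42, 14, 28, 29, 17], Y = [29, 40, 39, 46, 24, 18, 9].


Mean X = 27.8571, Mean Y = 29.2857
SD X = 8.903107, SD Y = 12.279068
Cov = 22.183673
r = 22.183673/(8.903107*12.279068) = 0.2029

r = 0.2029


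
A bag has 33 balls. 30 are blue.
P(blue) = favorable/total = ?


P = 30/33 = 0.9091

P = 0.9091


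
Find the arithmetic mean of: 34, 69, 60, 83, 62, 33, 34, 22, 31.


Sum = 34 + 69 + 60 + 83 + 62 + 33 + 34 + 22 + 31 = 428
n = 9
Mean = 428/9 = 47.5556

Mean = 47.5556


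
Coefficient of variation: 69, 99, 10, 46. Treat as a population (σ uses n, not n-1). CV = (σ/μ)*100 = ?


Mean = 56.0000
SD = 32.5346
CV = (32.5346/56.0000)*100 = 58.0975%

CV = 58.0975%


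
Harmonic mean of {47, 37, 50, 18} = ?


Sum of reciprocals = 1/47 + 1/37 + 1/50 + 1/18 = 0.123859
HM = 4/0.123859 = 32.2947

HM = 32.2947


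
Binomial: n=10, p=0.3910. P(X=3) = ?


C(10,3) = 120
p^3 = 0.059776
(1-p)^7 = 0.031069
P = 120 * 0.059776 * 0.031069 = 0.2229

P(X=3) = 0.2229


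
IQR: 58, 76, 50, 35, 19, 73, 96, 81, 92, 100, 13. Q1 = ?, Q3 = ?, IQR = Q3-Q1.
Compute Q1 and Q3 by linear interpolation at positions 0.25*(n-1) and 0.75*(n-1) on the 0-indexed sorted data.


Sorted: 13, 19, 35, 50, 58, 73, 76, 81, 92, 96, 100
Q1 (25th %ile) = 42.5000
Q3 (75th %ile) = 86.5000
IQR = 86.5000 - 42.5000 = 44.0000

IQR = 44.0000


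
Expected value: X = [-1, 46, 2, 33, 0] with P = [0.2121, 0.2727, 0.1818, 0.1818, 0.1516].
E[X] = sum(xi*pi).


E[X] = -1*0.2121 + 46*0.2727 + 2*0.1818 + 33*0.1818 + 0*0.1516
= -0.2121 + 12.5442 + 0.3636 + 5.9994 + 0
= 18.6951

E[X] = 18.6951


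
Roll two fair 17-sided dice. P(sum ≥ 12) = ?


Total outcomes = 17×17 = 289
Favorable (sum ≥ 12): 234
P = 234/289 = 0.8097

P = 0.8097


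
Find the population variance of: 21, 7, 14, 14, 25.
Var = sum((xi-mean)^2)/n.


Mean = 16.2000
Squared deviations: 23.0400, 84.6400, 4.8400, 4.8400, 77.4400
Sum = 194.8000
Variance = 194.8000/5 = 38.9600

Variance = 38.9600


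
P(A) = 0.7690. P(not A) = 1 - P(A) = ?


P(not A) = 1 - 0.7690 = 0.2310

P(not A) = 0.2310


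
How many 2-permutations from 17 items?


P(17,2) = 17!/15!
= 355687428096000/1307674368000
= 272

P(17,2) = 272


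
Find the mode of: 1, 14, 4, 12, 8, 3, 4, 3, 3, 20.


Frequencies: 1:1, 3:3, 4:2, 8:1, 12:1, 14:1, 20:1
Max frequency = 3
Mode = 3

Mode = 3


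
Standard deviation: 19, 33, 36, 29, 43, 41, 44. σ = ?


Mean = 35.0000
Variance = 68.2857
SD = sqrt(68.2857) = 8.2635

SD = 8.2635


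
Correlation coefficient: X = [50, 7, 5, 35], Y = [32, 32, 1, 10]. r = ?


Mean X = 24.2500, Mean Y = 18.7500
SD X = 19.018083, SD Y = 13.626720
Cov = 90.062500
r = 90.062500/(19.018083*13.626720) = 0.3475

r = 0.3475


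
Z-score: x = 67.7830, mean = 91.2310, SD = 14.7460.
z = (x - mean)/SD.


z = (67.7830 - 91.2310)/14.7460
= -23.4480/14.7460
= -1.5901

z = -1.5901


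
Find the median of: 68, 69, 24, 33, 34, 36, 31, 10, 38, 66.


Sorted: 10, 24, 31, 33, 34, 36, 38, 66, 68, 69
n = 10 (even)
Middle values: 34 and 36
Median = (34+36)/2 = 35.0000

Median = 35.0000


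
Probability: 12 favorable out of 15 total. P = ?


P = 12/15 = 0.8000

P = 0.8000
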